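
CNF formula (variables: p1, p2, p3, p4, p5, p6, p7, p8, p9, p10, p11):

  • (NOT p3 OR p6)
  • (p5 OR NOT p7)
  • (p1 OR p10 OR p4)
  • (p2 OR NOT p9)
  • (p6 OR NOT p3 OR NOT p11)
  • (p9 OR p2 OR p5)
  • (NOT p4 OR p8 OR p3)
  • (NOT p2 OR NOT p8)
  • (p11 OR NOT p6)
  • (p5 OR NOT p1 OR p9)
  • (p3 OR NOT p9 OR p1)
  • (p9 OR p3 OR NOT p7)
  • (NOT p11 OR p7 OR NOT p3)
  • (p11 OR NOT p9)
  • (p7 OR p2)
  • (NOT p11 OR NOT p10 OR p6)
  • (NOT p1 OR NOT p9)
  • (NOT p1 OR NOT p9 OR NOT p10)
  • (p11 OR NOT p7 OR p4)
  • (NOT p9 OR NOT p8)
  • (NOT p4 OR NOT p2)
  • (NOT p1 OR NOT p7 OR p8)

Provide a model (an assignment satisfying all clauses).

p1 = F, p2 = F, p3 = T, p4 = F, p5 = T, p6 = T, p7 = T, p8 = F, p9 = F, p10 = T, p11 = T

Pure literal: p5 appears only positively; assign p5 = True.
Try p1 = False.
For the remaining variables, p2 = False, p3 = True, p4 = False, p6 = True, p7 = True, p8 = False, p9 = False, p10 = True, p11 = True works.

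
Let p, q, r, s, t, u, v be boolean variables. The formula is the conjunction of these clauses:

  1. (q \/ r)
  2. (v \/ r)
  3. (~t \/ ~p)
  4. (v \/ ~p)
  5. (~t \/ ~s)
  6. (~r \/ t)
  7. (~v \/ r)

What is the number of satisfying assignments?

8

Satisfying assignments:
  p=F q=F r=T s=F t=T u=F v=F
  p=F q=F r=T s=F t=T u=F v=T
  p=F q=F r=T s=F t=T u=T v=F
  p=F q=F r=T s=F t=T u=T v=T
  p=F q=T r=T s=F t=T u=F v=F
  p=F q=T r=T s=F t=T u=F v=T
  p=F q=T r=T s=F t=T u=T v=F
  p=F q=T r=T s=F t=T u=T v=T
That's 8 in total.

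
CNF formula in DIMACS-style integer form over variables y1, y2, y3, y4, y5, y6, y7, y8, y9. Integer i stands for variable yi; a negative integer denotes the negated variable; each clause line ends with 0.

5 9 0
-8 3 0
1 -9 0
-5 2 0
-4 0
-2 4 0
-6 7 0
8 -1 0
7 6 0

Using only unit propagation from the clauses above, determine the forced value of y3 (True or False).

(~y4) is a unit clause: y4 = False.
From (~y2 \/ y4) and y4 = False: y2 = False.
In (~y5 \/ y2), y2 is now false; ~y5 must hold, so y5 = False.
From (y9 \/ y5) and y5 = False: y9 = True.
From (~y9 \/ y1) and y9 = True: y1 = True.
(y8 \/ ~y1) with y1 = True leaves only y8, so y8 = True.
(y3 \/ ~y8): since y8 = True, the clause reduces to (y3). y3 = True.

True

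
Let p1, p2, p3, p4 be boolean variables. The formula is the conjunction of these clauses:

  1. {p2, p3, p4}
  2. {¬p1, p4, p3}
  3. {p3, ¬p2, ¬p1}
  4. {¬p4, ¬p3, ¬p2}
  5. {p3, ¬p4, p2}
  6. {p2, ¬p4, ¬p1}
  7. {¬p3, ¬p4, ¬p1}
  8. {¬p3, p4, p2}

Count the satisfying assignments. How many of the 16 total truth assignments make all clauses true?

5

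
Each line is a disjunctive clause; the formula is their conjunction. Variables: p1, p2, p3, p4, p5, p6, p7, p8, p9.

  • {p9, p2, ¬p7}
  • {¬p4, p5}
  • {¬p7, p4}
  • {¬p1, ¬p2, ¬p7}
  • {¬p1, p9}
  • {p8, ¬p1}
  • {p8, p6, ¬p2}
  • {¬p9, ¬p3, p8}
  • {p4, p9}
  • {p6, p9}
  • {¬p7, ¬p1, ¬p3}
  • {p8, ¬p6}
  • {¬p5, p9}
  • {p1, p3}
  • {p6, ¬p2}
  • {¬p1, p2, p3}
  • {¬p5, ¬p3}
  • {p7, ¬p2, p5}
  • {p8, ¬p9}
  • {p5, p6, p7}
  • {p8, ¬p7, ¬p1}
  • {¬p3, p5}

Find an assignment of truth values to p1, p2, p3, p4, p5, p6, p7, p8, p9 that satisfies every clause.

p1=T, p2=T, p3=F, p4=T, p5=T, p6=T, p7=F, p8=T, p9=T

p8 occurs only positively in the remaining clauses — set p8 = True.
Try p1 = True.
  then p9 is forced to True.
The remaining clauses are satisfied by p2 = True, p3 = False, p4 = True, p5 = True, p6 = True, p7 = False.
Every clause has at least one true literal under this assignment.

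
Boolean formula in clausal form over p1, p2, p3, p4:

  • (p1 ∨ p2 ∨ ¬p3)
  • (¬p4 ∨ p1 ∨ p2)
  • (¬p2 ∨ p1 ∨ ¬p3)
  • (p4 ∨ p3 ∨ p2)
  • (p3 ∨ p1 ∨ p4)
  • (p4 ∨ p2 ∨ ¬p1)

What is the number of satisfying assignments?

Satisfying assignments:
  p1=F p2=T p3=F p4=T
  p1=T p2=F p3=F p4=T
  p1=T p2=F p3=T p4=T
  p1=T p2=T p3=F p4=F
  p1=T p2=T p3=F p4=T
  p1=T p2=T p3=T p4=F
  p1=T p2=T p3=T p4=T
Count: 7.

7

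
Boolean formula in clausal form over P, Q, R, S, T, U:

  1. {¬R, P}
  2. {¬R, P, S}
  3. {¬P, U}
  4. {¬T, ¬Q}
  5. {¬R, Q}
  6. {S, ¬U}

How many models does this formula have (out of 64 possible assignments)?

Split on P, then R.
  P=T, R=T: remaining (Q,S,T,U) ∈ {(T,T,F,T)} — 1.
  P=T, R=F: remaining (Q,S,T,U) ∈ {(F,T,F,T); (F,T,T,T); (T,T,F,T)} — 3.
  P=F, R=T: a clause becomes empty — 0.
  P=F, R=F: 9 of the 16 assignments to (Q,S,T,U) work.
Total: 1 + 3 + 0 + 9 = 13.

13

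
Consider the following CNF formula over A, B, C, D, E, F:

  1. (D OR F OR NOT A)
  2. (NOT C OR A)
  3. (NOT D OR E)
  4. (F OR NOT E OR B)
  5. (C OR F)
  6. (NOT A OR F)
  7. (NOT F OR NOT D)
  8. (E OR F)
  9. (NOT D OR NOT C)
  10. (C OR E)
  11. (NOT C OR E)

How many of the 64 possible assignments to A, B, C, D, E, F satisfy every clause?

Satisfying assignments:
  A=0 B=0 C=0 D=0 E=1 F=1
  A=0 B=1 C=0 D=0 E=1 F=1
  A=1 B=0 C=0 D=0 E=1 F=1
  A=1 B=0 C=1 D=0 E=1 F=1
  A=1 B=1 C=0 D=0 E=1 F=1
  A=1 B=1 C=1 D=0 E=1 F=1
Count: 6.

6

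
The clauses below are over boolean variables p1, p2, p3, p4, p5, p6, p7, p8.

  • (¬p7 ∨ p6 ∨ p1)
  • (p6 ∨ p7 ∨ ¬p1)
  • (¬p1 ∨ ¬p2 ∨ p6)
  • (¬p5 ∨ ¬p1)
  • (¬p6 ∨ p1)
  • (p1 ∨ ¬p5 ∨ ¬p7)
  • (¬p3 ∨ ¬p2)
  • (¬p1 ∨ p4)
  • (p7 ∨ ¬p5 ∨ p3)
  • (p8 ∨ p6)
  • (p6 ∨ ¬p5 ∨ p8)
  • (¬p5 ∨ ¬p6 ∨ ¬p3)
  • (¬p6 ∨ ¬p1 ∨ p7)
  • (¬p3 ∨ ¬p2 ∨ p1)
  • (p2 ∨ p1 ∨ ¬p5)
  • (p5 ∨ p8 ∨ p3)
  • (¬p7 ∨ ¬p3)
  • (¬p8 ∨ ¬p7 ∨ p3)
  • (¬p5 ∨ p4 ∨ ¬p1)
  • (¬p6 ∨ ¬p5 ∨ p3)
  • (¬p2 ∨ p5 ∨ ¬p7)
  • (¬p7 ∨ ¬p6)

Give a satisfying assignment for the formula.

Set p1 = False and propagate.
  then p6 is forced to False.
  then p7 is forced to False.
  then p8 is forced to True.
Try p2 = True.
  then p3 is forced to False.
  then p5 is forced to False.
p4 is now unconstrained; take p4 = False.
Every clause has at least one true literal under this assignment.

p1=F, p2=T, p3=F, p4=F, p5=F, p6=F, p7=F, p8=T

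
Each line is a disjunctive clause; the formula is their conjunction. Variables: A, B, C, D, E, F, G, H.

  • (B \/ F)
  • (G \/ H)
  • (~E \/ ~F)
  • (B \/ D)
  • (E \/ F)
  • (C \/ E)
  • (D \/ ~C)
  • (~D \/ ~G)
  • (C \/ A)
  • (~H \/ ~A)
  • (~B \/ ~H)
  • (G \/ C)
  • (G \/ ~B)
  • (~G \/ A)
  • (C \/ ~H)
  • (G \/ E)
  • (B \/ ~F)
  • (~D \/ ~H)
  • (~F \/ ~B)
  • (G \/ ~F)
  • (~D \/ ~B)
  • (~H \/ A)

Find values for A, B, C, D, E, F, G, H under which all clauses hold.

A=True, B=True, C=False, D=False, E=True, F=False, G=True, H=False

Set A = True and propagate.
  then H is forced to False.
  then G is forced to True.
  then D is forced to False.
  then B is forced to True.
  then C is forced to False.
  then E is forced to True.
  then F is forced to False.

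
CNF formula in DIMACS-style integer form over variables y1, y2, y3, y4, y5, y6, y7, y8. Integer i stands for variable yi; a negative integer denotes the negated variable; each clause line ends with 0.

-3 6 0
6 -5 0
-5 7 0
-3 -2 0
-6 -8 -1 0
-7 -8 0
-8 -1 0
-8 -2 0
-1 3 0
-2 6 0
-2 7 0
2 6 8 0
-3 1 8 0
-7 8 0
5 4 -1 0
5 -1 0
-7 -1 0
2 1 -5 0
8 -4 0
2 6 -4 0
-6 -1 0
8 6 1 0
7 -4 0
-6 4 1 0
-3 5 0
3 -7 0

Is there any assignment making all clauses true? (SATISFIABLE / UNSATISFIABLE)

SATISFIABLE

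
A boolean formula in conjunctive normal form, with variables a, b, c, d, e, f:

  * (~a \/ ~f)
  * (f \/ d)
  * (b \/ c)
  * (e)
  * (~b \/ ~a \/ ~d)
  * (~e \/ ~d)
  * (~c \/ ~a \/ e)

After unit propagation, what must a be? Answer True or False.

(e) is a unit clause: e = True.
(~d \/ ~e): since e = True, the clause reduces to (~d). d = False.
From (d \/ f) and d = False: f = True.
(~a \/ ~f) with f = True leaves only ~a, so a = False.

False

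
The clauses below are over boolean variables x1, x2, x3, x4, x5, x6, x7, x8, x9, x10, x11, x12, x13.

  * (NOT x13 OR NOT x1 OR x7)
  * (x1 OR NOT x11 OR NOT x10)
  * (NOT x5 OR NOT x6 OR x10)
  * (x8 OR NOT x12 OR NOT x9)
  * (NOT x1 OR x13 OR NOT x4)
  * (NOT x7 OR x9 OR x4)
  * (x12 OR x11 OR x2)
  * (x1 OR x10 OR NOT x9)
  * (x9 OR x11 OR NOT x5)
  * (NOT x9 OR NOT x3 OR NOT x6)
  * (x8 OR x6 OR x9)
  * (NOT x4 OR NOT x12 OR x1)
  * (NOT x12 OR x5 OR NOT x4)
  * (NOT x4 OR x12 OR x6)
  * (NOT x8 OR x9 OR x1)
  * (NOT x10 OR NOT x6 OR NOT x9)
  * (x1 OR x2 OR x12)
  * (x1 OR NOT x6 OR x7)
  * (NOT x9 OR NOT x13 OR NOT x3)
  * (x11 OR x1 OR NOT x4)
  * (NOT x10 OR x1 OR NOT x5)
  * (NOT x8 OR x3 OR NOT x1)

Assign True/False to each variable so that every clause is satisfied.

Set x1 = True and propagate.
For the remaining variables, x2 = False, x3 = True, x4 = False, x5 = False, x6 = True, x7 = False, x8 = True, x9 = False, x10 = True, x11 = False, x12 = True, x13 = False works.

x1 = T  x2 = F  x3 = T  x4 = F  x5 = F  x6 = T  x7 = F  x8 = T  x9 = F  x10 = T  x11 = F  x12 = T  x13 = F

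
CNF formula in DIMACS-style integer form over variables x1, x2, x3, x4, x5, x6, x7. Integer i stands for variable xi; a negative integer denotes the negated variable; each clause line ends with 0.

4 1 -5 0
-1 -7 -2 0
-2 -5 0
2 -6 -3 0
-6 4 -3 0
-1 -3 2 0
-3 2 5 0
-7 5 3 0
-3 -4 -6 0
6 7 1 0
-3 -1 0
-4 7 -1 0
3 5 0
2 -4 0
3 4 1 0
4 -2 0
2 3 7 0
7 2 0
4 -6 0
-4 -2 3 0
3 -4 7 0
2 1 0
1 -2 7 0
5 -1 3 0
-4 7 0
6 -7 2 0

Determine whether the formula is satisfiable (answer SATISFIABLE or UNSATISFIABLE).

Try x1 = False.
  then x2 is forced to True.
  then x5 is forced to False.
  then x3 is forced to True.
  then x4 is forced to True.
  then x6 is forced to False.
  then x7 is forced to True.
Every clause has at least one true literal under this assignment.
So x1=False  x2=True  x3=True  x4=True  x5=False  x6=False  x7=True is a satisfying assignment.

SATISFIABLE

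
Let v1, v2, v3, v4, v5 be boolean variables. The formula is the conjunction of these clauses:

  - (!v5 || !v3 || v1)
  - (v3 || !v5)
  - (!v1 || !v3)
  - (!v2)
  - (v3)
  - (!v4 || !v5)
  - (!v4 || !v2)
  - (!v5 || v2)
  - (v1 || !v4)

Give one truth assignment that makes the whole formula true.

(!v2) is a unit clause, so v2 = False.
The clause (v3) is unit: v3 must be True.
Unit propagation: (!v1) forces v1 = False.
Unit propagation: (!v5) forces v5 = False.
The clause (!v4) is unit: v4 must be False.

v1 = 0  v2 = 0  v3 = 1  v4 = 0  v5 = 0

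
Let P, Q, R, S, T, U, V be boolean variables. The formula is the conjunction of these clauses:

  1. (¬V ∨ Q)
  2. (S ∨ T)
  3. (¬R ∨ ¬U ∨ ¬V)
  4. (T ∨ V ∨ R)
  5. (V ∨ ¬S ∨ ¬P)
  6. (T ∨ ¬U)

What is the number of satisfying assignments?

Split on V, then T.
  V=1, T=1: P, S free; 3 ways for (Q,R,U) × 2^2 = 12.
  V=1, T=0: remaining (P,Q,R,S,U) ∈ {(0,1,0,1,0); (0,1,1,1,0); (1,1,0,1,0); (1,1,1,1,0)} — 4.
  V=0, T=1: Q, R, U free; 3 ways for (P,S) × 2^3 = 24.
  V=0, T=0: remaining (P,Q,R,S,U) ∈ {(0,0,1,1,0); (0,1,1,1,0)} — 2.
Total: 12 + 4 + 24 + 2 = 42.

42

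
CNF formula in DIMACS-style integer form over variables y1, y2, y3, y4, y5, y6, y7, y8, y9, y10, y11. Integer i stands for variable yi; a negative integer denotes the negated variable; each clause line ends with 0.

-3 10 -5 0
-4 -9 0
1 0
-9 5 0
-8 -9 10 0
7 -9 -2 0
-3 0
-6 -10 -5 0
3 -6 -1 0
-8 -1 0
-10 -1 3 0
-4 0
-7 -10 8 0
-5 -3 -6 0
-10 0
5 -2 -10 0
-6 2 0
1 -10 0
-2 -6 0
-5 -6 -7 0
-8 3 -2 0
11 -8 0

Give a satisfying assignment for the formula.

Unit propagation: (y1) forces y1 = True.
The clause (~y3) is unit: y3 must be False.
Unit propagation: (~y6) forces y6 = False.
(~y8) is a unit clause, so y8 = False.
(~y10) is a unit clause, so y10 = False.
The clause (~y4) is unit: y4 must be False.
y5 occurs only positively in the remaining clauses — set y5 = True.
y9 occurs only negated in the remaining clauses — set y9 = False.
y2, y7, y11 are now unconstrained; take y2 = True, y7 = False, y11 = False.

y1=True, y2=True, y3=False, y4=False, y5=True, y6=False, y7=False, y8=False, y9=False, y10=False, y11=False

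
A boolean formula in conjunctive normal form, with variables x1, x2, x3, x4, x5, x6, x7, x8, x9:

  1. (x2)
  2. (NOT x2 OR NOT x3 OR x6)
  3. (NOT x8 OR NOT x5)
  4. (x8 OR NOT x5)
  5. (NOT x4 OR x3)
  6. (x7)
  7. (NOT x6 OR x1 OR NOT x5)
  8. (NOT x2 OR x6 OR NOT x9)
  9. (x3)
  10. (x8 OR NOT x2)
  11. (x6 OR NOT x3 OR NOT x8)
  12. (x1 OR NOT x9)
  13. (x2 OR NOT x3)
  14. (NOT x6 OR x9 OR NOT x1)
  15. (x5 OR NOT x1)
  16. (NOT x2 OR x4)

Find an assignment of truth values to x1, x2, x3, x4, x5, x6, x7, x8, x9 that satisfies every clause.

x1=False, x2=True, x3=True, x4=True, x5=False, x6=True, x7=True, x8=True, x9=False

(x2) is a unit clause, so x2 = True.
Unit propagation: (x7) forces x7 = True.
Unit propagation: (x3) forces x3 = True.
The clause (x6) is unit: x6 must be True.
Unit propagation: (x8) forces x8 = True.
(NOT x5) is a unit clause, so x5 = False.
(NOT x1) is a unit clause, so x1 = False.
The clause (NOT x9) is unit: x9 must be False.
The clause (x4) is unit: x4 must be True.
Every clause has at least one true literal under this assignment.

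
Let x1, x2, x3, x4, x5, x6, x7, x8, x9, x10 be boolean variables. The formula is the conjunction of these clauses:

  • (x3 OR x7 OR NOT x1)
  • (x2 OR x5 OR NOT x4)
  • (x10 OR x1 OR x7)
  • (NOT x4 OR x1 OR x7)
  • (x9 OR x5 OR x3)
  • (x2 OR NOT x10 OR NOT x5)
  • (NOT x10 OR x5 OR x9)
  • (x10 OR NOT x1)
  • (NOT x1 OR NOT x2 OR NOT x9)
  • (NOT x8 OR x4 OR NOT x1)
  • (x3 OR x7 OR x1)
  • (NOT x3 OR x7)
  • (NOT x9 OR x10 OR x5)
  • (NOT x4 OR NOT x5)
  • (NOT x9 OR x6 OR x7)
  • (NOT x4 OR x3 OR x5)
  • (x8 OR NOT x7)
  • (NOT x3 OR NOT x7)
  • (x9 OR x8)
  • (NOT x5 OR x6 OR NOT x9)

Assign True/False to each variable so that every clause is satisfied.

x1=0, x2=1, x3=0, x4=0, x5=1, x6=1, x7=1, x8=1, x9=1, x10=1

Check each clause:
  1. (NOT x1 OR x7 OR x3) — NOT x1 is true.
  2. (x2 OR NOT x4 OR x5) — x2 is true.
  3. (x1 OR x10 OR x7) — x10 is true.
  4. (x1 OR NOT x4 OR x7) — NOT x4 is true.
  5. (x3 OR x9 OR x5) — x9 is true.
  6. (NOT x5 OR NOT x10 OR x2) — x2 is true.
  7. (NOT x10 OR x5 OR x9) — x9 is true.
  8. (x10 OR NOT x1) — x10 is true.
  9. (NOT x2 OR NOT x1 OR NOT x9) — NOT x1 is true.
  10. (x4 OR NOT x8 OR NOT x1) — NOT x1 is true.
  11. (x7 OR x3 OR x1) — x7 is true.
  12. (NOT x3 OR x7) — NOT x3 is true.
  13. (NOT x9 OR x10 OR x5) — x10 is true.
  14. (NOT x4 OR NOT x5) — NOT x4 is true.
  15. (x6 OR x7 OR NOT x9) — x6 is true.
  16. (NOT x4 OR x5 OR x3) — NOT x4 is true.
  17. (x8 OR NOT x7) — x8 is true.
  18. (NOT x3 OR NOT x7) — NOT x3 is true.
  19. (x9 OR x8) — x8 is true.
  20. (NOT x9 OR x6 OR NOT x5) — x6 is true.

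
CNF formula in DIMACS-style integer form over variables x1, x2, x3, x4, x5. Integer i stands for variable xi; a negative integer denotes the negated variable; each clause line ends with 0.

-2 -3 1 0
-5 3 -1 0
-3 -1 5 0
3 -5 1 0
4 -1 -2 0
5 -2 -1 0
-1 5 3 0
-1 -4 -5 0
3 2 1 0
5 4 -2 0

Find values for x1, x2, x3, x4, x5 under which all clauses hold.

Set x1 = False and propagate.
Try x2 = False.
  then x3 is forced to True.
x4, x5 are now unconstrained; take x4 = True, x5 = False.
Every clause has at least one true literal under this assignment.

x1=F, x2=F, x3=T, x4=T, x5=F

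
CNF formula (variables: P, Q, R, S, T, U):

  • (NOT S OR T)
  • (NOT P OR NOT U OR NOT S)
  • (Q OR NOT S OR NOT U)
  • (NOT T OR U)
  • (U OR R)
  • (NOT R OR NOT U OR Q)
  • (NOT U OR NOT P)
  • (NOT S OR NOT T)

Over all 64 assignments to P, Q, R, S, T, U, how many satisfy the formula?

10

Split on U, then S.
  U=1, S=1: a clause becomes empty — 0.
  U=1, S=0: T free; 3 ways for (P,Q,R) × 2^1 = 6.
  U=0, S=1: a clause becomes empty — 0.
  U=0, S=0: remaining (P,Q,R,T) ∈ {(0,0,1,0); (0,1,1,0); (1,0,1,0); (1,1,1,0)} — 4.
Total: 0 + 6 + 0 + 4 = 10.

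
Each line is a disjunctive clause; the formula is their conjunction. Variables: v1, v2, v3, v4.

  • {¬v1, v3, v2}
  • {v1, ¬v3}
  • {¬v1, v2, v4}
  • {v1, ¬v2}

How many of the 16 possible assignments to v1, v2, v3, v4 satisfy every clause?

The models are:
  v1=F v2=F v3=F v4=F
  v1=F v2=F v3=F v4=T
  v1=T v2=F v3=T v4=T
  v1=T v2=T v3=F v4=F
  v1=T v2=T v3=F v4=T
  v1=T v2=T v3=T v4=F
  v1=T v2=T v3=T v4=T
Count: 7.

7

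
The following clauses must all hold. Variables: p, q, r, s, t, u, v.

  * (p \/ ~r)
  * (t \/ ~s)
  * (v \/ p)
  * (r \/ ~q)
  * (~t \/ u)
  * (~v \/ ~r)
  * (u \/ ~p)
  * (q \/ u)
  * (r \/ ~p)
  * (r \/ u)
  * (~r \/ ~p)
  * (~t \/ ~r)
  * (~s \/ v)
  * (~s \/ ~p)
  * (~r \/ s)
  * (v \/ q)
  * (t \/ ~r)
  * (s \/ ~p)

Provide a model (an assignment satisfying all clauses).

p = 0, q = 0, r = 0, s = 0, t = 1, u = 1, v = 1

Pure literal: u appears only positively; assign u = True.
Branch on p: take p = False.
  then r is forced to False.
  then v is forced to True.
  then q is forced to False.
Set s = False and propagate.
t is now unconstrained; take t = True.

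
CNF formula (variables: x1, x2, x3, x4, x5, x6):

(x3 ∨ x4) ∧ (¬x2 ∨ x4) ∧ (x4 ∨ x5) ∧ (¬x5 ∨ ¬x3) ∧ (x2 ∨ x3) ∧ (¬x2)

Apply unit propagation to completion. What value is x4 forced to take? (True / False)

True

Unit clause (¬x2) sets x2 = False.
From (x2 ∨ x3) and x2 = False: x3 = True.
(¬x5 ∨ ¬x3) with x3 = True leaves only ¬x5, so x5 = False.
From (x4 ∨ x5) and x5 = False: x4 = True.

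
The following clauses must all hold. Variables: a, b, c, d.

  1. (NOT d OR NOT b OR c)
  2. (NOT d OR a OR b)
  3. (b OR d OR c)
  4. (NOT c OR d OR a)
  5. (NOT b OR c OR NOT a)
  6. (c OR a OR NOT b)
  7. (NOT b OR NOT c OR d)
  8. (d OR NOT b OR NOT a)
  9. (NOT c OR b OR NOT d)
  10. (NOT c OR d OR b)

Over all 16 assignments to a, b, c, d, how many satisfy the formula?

3

The models are:
  a=0 b=1 c=1 d=1
  a=1 b=0 c=0 d=1
  a=1 b=1 c=1 d=1
That's 3 in total.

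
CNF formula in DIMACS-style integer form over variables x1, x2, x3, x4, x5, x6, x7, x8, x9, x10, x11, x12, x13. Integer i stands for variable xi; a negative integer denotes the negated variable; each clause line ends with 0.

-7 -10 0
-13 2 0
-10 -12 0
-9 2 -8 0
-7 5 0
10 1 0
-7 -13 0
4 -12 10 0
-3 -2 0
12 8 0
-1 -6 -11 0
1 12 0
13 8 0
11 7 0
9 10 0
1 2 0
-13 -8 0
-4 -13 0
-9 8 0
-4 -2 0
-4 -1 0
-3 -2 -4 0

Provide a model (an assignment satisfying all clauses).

x1=T, x2=T, x3=F, x4=F, x5=T, x6=F, x7=F, x8=T, x9=T, x10=F, x11=T, x12=F, x13=F

Check each clause:
  1. {¬x10, ¬x7} — ¬x7 is true.
  2. {x2, ¬x13} — x2 is true.
  3. {¬x12, ¬x10} — ¬x12 is true.
  4. {¬x9, x2, ¬x8} — x2 is true.
  5. {x5, ¬x7} — ¬x7 is true.
  6. {x10, x1} — x1 is true.
  7. {¬x7, ¬x13} — ¬x7 is true.
  8. {¬x12, x10, x4} — ¬x12 is true.
  9. {¬x3, ¬x2} — ¬x3 is true.
  10. {x8, x12} — x8 is true.
  11. {¬x11, ¬x6, ¬x1} — ¬x6 is true.
  12. {x1, x12} — x1 is true.
  13. {x13, x8} — x8 is true.
  14. {x7, x11} — x11 is true.
  15. {x10, x9} — x9 is true.
  16. {x2, x1} — x1 is true.
  17. {¬x8, ¬x13} — ¬x13 is true.
  18. {¬x4, ¬x13} — ¬x13 is true.
  19. {x8, ¬x9} — x8 is true.
  20. {¬x2, ¬x4} — ¬x4 is true.
  21. {¬x4, ¬x1} — ¬x4 is true.
  22. {¬x2, ¬x4, ¬x3} — ¬x4 is true.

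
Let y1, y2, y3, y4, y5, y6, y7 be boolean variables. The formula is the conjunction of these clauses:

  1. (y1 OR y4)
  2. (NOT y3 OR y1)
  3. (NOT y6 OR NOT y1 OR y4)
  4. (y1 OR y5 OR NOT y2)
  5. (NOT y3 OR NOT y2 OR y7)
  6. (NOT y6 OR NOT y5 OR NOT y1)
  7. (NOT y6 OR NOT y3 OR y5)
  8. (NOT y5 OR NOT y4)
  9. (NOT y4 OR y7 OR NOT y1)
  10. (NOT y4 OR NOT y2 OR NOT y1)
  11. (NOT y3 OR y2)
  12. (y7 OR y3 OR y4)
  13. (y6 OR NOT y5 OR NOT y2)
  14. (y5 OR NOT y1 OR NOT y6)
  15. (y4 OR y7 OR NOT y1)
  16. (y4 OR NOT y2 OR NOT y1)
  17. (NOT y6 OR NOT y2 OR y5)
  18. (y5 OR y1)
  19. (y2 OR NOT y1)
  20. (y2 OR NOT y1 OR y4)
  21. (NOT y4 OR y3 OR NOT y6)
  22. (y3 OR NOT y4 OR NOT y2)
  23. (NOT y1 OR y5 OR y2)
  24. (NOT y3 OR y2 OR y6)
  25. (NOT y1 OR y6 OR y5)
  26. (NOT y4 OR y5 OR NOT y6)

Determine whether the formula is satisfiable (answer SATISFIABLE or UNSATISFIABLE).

y1 = True:
  propagation gives y2=True, y4=False; an empty clause results — contradiction.
y1 = False:
  propagation gives y4=True, y3=False, y5=False; an empty clause results — contradiction.
Every branch closes, so no satisfying assignment exists.

UNSATISFIABLE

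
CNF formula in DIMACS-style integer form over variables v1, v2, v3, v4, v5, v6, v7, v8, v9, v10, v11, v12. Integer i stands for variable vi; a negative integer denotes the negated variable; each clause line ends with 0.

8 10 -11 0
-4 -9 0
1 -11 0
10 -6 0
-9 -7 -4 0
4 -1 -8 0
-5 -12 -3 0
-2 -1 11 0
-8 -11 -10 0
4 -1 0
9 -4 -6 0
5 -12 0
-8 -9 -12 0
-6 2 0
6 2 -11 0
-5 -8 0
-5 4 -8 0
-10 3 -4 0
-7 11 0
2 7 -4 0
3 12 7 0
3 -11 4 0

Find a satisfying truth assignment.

v1 = F, v2 = T, v3 = T, v4 = F, v5 = F, v6 = F, v7 = F, v8 = F, v9 = T, v10 = T, v11 = F, v12 = F

Check each clause:
  1. (~v11 \/ v8 \/ v10) — v10 is true.
  2. (~v4 \/ ~v9) — ~v4 is true.
  3. (~v11 \/ v1) — ~v11 is true.
  4. (~v6 \/ v10) — v10 is true.
  5. (~v9 \/ ~v4 \/ ~v7) — ~v7 is true.
  6. (~v8 \/ v4 \/ ~v1) — ~v8 is true.
  7. (~v12 \/ ~v3 \/ ~v5) — ~v5 is true.
  8. (~v2 \/ v11 \/ ~v1) — ~v1 is true.
  9. (~v11 \/ ~v10 \/ ~v8) — ~v8 is true.
  10. (v4 \/ ~v1) — ~v1 is true.
  11. (v9 \/ ~v6 \/ ~v4) — v9 is true.
  12. (v5 \/ ~v12) — ~v12 is true.
  13. (~v9 \/ ~v12 \/ ~v8) — ~v8 is true.
  14. (v2 \/ ~v6) — ~v6 is true.
  15. (v2 \/ ~v11 \/ v6) — v2 is true.
  16. (~v5 \/ ~v8) — ~v8 is true.
  17. (~v5 \/ ~v8 \/ v4) — ~v8 is true.
  18. (~v10 \/ v3 \/ ~v4) — v3 is true.
  19. (v11 \/ ~v7) — ~v7 is true.
  20. (~v4 \/ v7 \/ v2) — v2 is true.
  21. (v12 \/ v3 \/ v7) — v3 is true.
  22. (~v11 \/ v4 \/ v3) — v3 is true.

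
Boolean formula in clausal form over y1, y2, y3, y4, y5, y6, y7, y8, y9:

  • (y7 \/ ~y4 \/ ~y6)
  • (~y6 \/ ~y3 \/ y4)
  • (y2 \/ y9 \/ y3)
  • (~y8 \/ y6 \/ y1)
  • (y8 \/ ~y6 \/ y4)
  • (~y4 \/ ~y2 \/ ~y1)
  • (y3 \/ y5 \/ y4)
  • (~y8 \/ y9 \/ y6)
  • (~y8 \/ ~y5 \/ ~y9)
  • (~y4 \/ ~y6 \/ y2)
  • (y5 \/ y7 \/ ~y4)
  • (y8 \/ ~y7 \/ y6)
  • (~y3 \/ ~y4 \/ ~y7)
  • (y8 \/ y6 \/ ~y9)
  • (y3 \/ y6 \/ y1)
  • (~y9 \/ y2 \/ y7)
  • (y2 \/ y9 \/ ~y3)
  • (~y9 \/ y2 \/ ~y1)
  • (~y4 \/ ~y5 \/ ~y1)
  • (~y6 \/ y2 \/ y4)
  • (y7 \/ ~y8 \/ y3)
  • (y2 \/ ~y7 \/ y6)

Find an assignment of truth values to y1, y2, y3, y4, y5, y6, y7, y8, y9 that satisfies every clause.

Set y1 = True and propagate.
Set y2 = True and propagate.
  then y4 is forced to False.
The remaining clauses are satisfied by y3 = True, y5 = True, y6 = False, y7 = False, y8 = False, y9 = False.
Check each clause:
  1. (y7 \/ ~y4 \/ ~y6) — ~y6 is true.
  2. (y4 \/ ~y6 \/ ~y3) — ~y6 is true.
  3. (y9 \/ y2 \/ y3) — y2 is true.
  4. (~y8 \/ y6 \/ y1) — ~y8 is true.
  5. (y8 \/ ~y6 \/ y4) — ~y6 is true.
  6. (~y2 \/ ~y1 \/ ~y4) — ~y4 is true.
  7. (y3 \/ y4 \/ y5) — y3 is true.
  8. (y9 \/ y6 \/ ~y8) — ~y8 is true.
  9. (~y5 \/ ~y8 \/ ~y9) — ~y8 is true.
  10. (~y4 \/ y2 \/ ~y6) — y2 is true.
  11. (y5 \/ ~y4 \/ y7) — ~y4 is true.
  12. (~y7 \/ y8 \/ y6) — ~y7 is true.
  13. (~y3 \/ ~y7 \/ ~y4) — ~y7 is true.
  14. (y8 \/ ~y9 \/ y6) — ~y9 is true.
  15. (y6 \/ y1 \/ y3) — y1 is true.
  16. (~y9 \/ y7 \/ y2) — y2 is true.
  17. (y9 \/ ~y3 \/ y2) — y2 is true.
  18. (~y9 \/ y2 \/ ~y1) — y2 is true.
  19. (~y5 \/ ~y4 \/ ~y1) — ~y4 is true.
  20. (y4 \/ y2 \/ ~y6) — y2 is true.
  21. (y7 \/ ~y8 \/ y3) — ~y8 is true.
  22. (~y7 \/ y6 \/ y2) — ~y7 is true.

y1 = T, y2 = T, y3 = T, y4 = F, y5 = T, y6 = F, y7 = F, y8 = F, y9 = F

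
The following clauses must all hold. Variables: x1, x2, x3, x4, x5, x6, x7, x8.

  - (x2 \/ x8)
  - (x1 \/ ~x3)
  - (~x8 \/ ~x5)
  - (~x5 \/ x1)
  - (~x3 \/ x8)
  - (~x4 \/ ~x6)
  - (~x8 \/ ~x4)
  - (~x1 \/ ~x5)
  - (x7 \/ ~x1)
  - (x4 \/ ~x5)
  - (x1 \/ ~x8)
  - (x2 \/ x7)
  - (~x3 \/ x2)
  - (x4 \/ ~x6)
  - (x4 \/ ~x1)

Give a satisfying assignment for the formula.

Pure literal: x2 appears only positively; assign x2 = True.
x3 occurs only negated in the remaining clauses — set x3 = False.
Set x1 = True and propagate.
  then x5 is forced to False.
  then x7 is forced to True.
  then x4 is forced to True.
  then x6 is forced to False.
  then x8 is forced to False.

x1 = T, x2 = T, x3 = F, x4 = T, x5 = F, x6 = F, x7 = T, x8 = F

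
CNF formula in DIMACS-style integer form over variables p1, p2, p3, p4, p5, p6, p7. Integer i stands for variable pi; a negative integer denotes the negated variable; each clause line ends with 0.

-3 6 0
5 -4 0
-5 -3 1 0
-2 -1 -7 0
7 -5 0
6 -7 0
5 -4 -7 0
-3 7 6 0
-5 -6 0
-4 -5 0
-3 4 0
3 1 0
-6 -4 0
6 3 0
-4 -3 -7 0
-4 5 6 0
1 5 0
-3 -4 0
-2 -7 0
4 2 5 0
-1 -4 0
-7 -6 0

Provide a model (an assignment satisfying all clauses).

p1=T, p2=T, p3=F, p4=F, p5=F, p6=T, p7=F

Branch on p1: take p1 = True.
  then p4 is forced to False.
  then p3 is forced to False.
  then p6 is forced to True.
  then p5 is forced to False.
  then p2 is forced to True.
  then p7 is forced to False.
Every clause has at least one true literal under this assignment.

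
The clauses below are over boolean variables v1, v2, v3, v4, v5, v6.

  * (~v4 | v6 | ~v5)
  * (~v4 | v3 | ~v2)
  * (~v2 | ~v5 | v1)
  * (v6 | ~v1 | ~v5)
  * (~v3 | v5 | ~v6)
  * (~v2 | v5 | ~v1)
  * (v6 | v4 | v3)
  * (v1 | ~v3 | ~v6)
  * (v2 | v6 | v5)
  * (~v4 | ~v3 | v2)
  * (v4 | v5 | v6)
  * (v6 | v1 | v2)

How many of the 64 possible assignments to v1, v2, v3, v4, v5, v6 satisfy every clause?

14

Case analysis on v6 and v5:
  v6=1, v5=1: 8 of the 16 assignments to (v1,v2,v3,v4) work.
  v6=1, v5=0: 5 of the 16 assignments to (v1,v2,v3,v4) work.
  v6=0, v5=1: a clause becomes empty — 0.
  v6=0, v5=0: remaining (v1,v2,v3,v4) ∈ {(0,1,1,1)} — 1.
Total: 8 + 5 + 0 + 1 = 14.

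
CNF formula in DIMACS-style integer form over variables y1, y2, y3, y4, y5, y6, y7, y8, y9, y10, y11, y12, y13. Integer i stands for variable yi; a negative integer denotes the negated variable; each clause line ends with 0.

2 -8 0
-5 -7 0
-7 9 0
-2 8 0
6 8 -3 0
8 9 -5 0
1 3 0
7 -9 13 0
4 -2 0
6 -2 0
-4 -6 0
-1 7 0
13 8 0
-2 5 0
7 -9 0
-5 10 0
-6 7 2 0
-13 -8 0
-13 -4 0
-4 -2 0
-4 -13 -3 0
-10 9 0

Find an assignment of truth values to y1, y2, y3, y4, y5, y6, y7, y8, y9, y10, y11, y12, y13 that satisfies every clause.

Branch on y1: take y1 = False.
  then y3 is forced to True.
Try y2 = False.
  then y8 is forced to False.
  then y6 is forced to True.
  then y4 is forced to False.
  then y13 is forced to True.
  then y7 is forced to True.
  then y5 is forced to False.
  then y9 is forced to True.
y10, y11, y12 are now unconstrained; take y10 = False, y11 = True, y12 = False.
Every clause has at least one true literal under this assignment.

y1 = F, y2 = F, y3 = T, y4 = F, y5 = F, y6 = T, y7 = T, y8 = F, y9 = T, y10 = F, y11 = T, y12 = F, y13 = T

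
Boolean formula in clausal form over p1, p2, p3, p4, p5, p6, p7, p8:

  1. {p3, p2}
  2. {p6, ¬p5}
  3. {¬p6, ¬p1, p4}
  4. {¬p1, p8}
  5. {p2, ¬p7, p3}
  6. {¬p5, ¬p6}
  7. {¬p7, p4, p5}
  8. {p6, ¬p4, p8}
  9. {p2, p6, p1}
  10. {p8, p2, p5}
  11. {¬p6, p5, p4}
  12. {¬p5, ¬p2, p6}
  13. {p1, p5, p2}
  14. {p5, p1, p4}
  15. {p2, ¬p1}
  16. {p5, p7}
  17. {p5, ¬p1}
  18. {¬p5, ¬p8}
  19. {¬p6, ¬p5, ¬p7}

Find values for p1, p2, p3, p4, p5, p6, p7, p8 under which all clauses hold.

Try p1 = False.
Try p2 = True.
Try p4 = True.
For the remaining variables, p3 = False, p5 = False, p6 = False, p7 = True, p8 = True works.
Check each clause:
  1. {p2, p3} — p2 is true.
  2. {¬p5, p6} — ¬p5 is true.
  3. {¬p1, ¬p6, p4} — ¬p6 is true.
  4. {p8, ¬p1} — p8 is true.
  5. {¬p7, p3, p2} — p2 is true.
  6. {¬p5, ¬p6} — ¬p6 is true.
  7. {p5, p4, ¬p7} — p4 is true.
  8. {p6, ¬p4, p8} — p8 is true.
  9. {p6, p1, p2} — p2 is true.
  10. {p8, p2, p5} — p8 is true.
  11. {p4, p5, ¬p6} — ¬p6 is true.
  12. {¬p5, ¬p2, p6} — ¬p5 is true.
  13. {p5, p2, p1} — p2 is true.
  14. {p5, p4, p1} — p4 is true.
  15. {¬p1, p2} — p2 is true.
  16. {p7, p5} — p7 is true.
  17. {¬p1, p5} — ¬p1 is true.
  18. {¬p8, ¬p5} — ¬p5 is true.
  19. {¬p5, ¬p7, ¬p6} — ¬p6 is true.

p1 = False, p2 = True, p3 = False, p4 = True, p5 = False, p6 = False, p7 = True, p8 = True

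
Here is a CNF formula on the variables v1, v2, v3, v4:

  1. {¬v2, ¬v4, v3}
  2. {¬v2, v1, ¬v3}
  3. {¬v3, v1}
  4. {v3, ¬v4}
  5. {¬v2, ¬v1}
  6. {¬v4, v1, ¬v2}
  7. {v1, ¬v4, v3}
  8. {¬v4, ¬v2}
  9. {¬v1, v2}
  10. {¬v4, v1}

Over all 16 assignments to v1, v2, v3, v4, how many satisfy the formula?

2

The models are:
  v1=F v2=F v3=F v4=F
  v1=F v2=T v3=F v4=F
Count: 2.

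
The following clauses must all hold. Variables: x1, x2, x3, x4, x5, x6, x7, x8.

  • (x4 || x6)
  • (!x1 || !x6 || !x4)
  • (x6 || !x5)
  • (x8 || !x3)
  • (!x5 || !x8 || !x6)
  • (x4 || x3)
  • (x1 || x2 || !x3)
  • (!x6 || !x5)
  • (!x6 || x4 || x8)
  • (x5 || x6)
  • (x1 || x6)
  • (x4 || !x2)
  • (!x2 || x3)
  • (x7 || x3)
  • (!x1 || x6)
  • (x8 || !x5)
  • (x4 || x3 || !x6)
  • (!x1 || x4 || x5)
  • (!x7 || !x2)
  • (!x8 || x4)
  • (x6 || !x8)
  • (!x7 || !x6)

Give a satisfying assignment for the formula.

x1=F  x2=T  x3=T  x4=T  x5=F  x6=T  x7=F  x8=T

Check each clause:
  1. (x4 || x6) — x4 is true.
  2. (!x4 || !x6 || !x1) — !x1 is true.
  3. (!x5 || x6) — !x5 is true.
  4. (!x3 || x8) — x8 is true.
  5. (!x5 || !x8 || !x6) — !x5 is true.
  6. (x4 || x3) — x3 is true.
  7. (!x3 || x2 || x1) — x2 is true.
  8. (!x6 || !x5) — !x5 is true.
  9. (!x6 || x8 || x4) — x8 is true.
  10. (x6 || x5) — x6 is true.
  11. (x1 || x6) — x6 is true.
  12. (!x2 || x4) — x4 is true.
  13. (x3 || !x2) — x3 is true.
  14. (x7 || x3) — x3 is true.
  15. (!x1 || x6) — x6 is true.
  16. (!x5 || x8) — x8 is true.
  17. (!x6 || x4 || x3) — x3 is true.
  18. (x5 || !x1 || x4) — x4 is true.
  19. (!x7 || !x2) — !x7 is true.
  20. (!x8 || x4) — x4 is true.
  21. (!x8 || x6) — x6 is true.
  22. (!x6 || !x7) — !x7 is true.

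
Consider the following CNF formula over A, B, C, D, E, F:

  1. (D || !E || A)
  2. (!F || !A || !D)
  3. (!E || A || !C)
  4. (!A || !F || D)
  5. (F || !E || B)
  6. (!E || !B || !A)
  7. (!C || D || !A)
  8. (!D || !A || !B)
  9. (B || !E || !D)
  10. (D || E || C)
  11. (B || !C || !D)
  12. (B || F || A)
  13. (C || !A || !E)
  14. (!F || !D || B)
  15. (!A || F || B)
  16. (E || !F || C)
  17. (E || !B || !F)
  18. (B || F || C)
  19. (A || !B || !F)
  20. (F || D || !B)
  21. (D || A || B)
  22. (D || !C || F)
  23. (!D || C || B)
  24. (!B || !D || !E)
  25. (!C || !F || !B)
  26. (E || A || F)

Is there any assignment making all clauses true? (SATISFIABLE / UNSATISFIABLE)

UNSATISFIABLE

B = True:
  A = True:
    propagation gives E=False, D=False, F=False; an empty clause results — contradiction.
  A = False:
    propagation gives F=False, D=True, E=False; an empty clause results — contradiction.
B = False:
  D = True:
    propagation gives E=False, C=False; an empty clause results — contradiction.
  D = False:
    propagation gives A=True, F=False; an empty clause results — contradiction.
Every branch closes, so no satisfying assignment exists.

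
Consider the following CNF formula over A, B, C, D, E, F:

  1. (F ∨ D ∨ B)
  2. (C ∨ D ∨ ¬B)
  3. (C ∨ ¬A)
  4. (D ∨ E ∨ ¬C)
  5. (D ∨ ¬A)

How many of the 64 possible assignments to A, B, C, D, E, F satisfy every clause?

Case analysis on D and C:
  D=T, C=T: A, B, E, F free → 2^4 = 16.
  D=T, C=F: forces A=F; B, E, F free → 2^3 = 8.
  D=F, C=T: remaining (A,B,E,F) ∈ {(F,F,T,T); (F,T,T,F); (F,T,T,T)} — 3.
  D=F, C=F: remaining (A,B,E,F) ∈ {(F,F,F,T); (F,F,T,T)} — 2.
Total: 16 + 8 + 3 + 2 = 29.

29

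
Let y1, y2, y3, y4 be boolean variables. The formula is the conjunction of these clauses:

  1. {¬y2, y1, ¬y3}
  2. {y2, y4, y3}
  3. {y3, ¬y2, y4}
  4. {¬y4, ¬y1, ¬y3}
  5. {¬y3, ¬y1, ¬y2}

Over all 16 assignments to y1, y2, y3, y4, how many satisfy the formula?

Case analysis on y3 and y2:
  y3=T, y2=T: a clause becomes empty — 0.
  y3=T, y2=F: remaining (y1,y4) ∈ {(F,F); (F,T); (T,F)} — 3.
  y3=F, y2=T: remaining (y1,y4) ∈ {(F,T); (T,T)} — 2.
  y3=F, y2=F: remaining (y1,y4) ∈ {(F,T); (T,T)} — 2.
Total: 0 + 3 + 2 + 2 = 7.

7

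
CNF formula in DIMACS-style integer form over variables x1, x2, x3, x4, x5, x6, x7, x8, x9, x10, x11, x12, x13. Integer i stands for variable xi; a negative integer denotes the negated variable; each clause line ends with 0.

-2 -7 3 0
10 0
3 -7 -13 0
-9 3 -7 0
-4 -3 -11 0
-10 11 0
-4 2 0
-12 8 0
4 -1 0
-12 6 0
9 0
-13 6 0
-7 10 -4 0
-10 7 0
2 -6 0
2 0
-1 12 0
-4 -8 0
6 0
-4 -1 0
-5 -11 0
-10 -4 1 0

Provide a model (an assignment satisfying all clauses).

x1 = 0, x2 = 1, x3 = 1, x4 = 0, x5 = 0, x6 = 1, x7 = 1, x8 = 1, x9 = 1, x10 = 1, x11 = 1, x12 = 0, x13 = 1

Check each clause:
  1. (NOT x7 OR x3 OR NOT x2) — x3 is true.
  2. (x10) — x10 is true.
  3. (x3 OR NOT x13 OR NOT x7) — x3 is true.
  4. (NOT x9 OR NOT x7 OR x3) — x3 is true.
  5. (NOT x3 OR NOT x11 OR NOT x4) — NOT x4 is true.
  6. (x11 OR NOT x10) — x11 is true.
  7. (NOT x4 OR x2) — x2 is true.
  8. (NOT x12 OR x8) — x8 is true.
  9. (NOT x1 OR x4) — NOT x1 is true.
  10. (x6 OR NOT x12) — NOT x12 is true.
  11. (x9) — x9 is true.
  12. (x6 OR NOT x13) — x6 is true.
  13. (NOT x7 OR x10 OR NOT x4) — x10 is true.
  14. (x7 OR NOT x10) — x7 is true.
  15. (x2 OR NOT x6) — x2 is true.
  16. (x2) — x2 is true.
  17. (x12 OR NOT x1) — NOT x1 is true.
  18. (NOT x8 OR NOT x4) — NOT x4 is true.
  19. (x6) — x6 is true.
  20. (NOT x4 OR NOT x1) — NOT x4 is true.
  21. (NOT x11 OR NOT x5) — NOT x5 is true.
  22. (x1 OR NOT x4 OR NOT x10) — NOT x4 is true.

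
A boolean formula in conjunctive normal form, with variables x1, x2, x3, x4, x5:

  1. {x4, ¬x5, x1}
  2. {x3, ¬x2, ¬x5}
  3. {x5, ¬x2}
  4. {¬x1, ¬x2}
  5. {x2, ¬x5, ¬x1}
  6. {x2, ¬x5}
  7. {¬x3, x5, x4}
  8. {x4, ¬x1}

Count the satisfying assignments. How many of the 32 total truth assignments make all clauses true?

6

The models are:
  x1=F x2=F x3=F x4=F x5=F
  x1=F x2=F x3=F x4=T x5=F
  x1=F x2=F x3=T x4=T x5=F
  x1=F x2=T x3=T x4=T x5=T
  x1=T x2=F x3=F x4=T x5=F
  x1=T x2=F x3=T x4=T x5=F
Count: 6.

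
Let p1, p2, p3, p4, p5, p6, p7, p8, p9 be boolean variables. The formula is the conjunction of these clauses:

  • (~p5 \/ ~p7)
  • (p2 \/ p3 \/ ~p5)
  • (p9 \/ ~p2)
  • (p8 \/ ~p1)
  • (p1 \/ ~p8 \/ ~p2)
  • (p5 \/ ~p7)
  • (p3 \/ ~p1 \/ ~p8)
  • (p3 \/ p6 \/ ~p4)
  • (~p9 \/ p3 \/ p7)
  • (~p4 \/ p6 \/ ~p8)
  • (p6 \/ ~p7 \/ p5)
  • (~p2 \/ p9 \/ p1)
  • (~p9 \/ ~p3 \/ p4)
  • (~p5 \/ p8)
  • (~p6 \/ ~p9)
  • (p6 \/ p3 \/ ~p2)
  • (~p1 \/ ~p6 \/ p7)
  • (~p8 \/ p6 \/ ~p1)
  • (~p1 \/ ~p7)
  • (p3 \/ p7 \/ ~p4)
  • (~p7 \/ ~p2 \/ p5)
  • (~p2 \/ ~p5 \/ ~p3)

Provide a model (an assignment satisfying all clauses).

p1=False, p2=True, p3=True, p4=True, p5=False, p6=False, p7=False, p8=False, p9=True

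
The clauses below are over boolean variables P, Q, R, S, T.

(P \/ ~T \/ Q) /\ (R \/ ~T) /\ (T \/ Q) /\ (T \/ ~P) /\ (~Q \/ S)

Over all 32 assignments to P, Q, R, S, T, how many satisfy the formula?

Satisfying assignments:
  P=F Q=T R=F S=T T=F
  P=F Q=T R=T S=T T=F
  P=F Q=T R=T S=T T=T
  P=T Q=F R=T S=F T=T
  P=T Q=F R=T S=T T=T
  P=T Q=T R=T S=T T=T
That's 6 in total.

6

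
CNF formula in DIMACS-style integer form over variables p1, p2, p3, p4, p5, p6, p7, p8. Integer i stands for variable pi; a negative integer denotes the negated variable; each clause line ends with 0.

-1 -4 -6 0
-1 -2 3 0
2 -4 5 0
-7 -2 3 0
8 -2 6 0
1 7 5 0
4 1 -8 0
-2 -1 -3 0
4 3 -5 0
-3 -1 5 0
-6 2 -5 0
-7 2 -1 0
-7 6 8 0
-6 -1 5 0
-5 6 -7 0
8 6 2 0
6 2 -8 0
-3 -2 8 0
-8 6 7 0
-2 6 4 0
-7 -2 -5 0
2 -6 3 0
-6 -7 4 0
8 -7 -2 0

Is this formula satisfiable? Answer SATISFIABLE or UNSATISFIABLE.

Branch on p1: take p1 = False.
For the remaining variables, p2 = True, p3 = True, p4 = True, p5 = False, p6 = False, p7 = True, p8 = True works.
So p1=F  p2=T  p3=T  p4=T  p5=F  p6=F  p7=T  p8=T is a satisfying assignment.

SATISFIABLE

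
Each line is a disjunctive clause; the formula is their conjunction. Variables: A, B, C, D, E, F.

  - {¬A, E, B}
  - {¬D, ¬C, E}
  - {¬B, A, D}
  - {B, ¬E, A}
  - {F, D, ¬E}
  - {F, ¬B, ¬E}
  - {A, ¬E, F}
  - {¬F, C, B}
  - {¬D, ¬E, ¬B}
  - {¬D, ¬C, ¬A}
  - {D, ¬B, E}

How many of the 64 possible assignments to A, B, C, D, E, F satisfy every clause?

12

Case analysis on E and B:
  E=1, B=1: remaining (A,C,D,F) ∈ {(1,0,0,1); (1,1,0,1)} — 2.
  E=1, B=0: remaining (A,C,D,F) ∈ {(1,0,1,0); (1,1,0,1)} — 2.
  E=0, B=1: remaining (A,C,D,F) ∈ {(0,0,1,0); (0,0,1,1); (1,0,1,0); (1,0,1,1)} — 4.
  E=0, B=0: remaining (A,C,D,F) ∈ {(0,0,0,0); (0,0,1,0); (0,1,0,0); (0,1,0,1)} — 4.
Total: 2 + 2 + 4 + 4 = 12.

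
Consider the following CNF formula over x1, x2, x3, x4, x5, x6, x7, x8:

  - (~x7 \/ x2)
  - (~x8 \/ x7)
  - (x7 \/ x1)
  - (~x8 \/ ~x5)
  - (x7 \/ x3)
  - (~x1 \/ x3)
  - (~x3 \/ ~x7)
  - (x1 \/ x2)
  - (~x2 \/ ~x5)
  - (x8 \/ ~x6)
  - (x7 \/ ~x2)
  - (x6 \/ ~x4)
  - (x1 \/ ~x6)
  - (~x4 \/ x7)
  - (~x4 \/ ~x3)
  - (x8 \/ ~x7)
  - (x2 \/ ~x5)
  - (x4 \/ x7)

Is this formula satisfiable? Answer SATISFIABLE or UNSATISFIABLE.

Pure literal: x5 appears only negated; assign x5 = False.
Set x1 = False and propagate.
  then x7 is forced to True.
  then x2 is forced to True.
  then x3 is forced to False.
  then x6 is forced to False.
  then x4 is forced to False.
  then x8 is forced to True.
Every clause has at least one true literal under this assignment.
So x1=F, x2=T, x3=F, x4=F, x5=F, x6=F, x7=T, x8=T is a satisfying assignment.

SATISFIABLE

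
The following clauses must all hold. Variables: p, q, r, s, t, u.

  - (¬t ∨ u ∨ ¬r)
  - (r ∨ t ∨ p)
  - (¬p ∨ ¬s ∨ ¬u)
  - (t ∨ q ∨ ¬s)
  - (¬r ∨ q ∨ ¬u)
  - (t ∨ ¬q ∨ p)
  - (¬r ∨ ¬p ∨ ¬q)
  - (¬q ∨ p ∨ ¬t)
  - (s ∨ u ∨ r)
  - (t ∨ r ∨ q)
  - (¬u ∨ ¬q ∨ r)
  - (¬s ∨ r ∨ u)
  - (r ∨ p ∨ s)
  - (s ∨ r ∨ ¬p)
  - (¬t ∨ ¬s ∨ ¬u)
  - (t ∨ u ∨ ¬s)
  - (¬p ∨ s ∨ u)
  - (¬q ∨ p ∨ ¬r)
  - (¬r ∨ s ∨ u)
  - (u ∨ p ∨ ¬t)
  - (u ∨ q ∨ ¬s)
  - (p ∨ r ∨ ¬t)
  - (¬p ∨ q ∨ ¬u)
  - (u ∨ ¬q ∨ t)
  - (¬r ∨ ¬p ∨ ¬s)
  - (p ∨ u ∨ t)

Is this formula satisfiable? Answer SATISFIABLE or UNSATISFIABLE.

u = True:
  p = True:
    propagation gives s=False, r=True, q=True; an empty clause results — contradiction.
  p = False:
    q = True:
      propagation gives t=True; contradiction.
    q = False:
      propagation gives r=False, t=True; contradiction.
u = False:
  p = True:
    propagation gives s=True, r=True; an empty clause results — contradiction.
  p = False:
    propagation gives t=False; an empty clause results — contradiction.
Every branch closes, so no satisfying assignment exists.

UNSATISFIABLE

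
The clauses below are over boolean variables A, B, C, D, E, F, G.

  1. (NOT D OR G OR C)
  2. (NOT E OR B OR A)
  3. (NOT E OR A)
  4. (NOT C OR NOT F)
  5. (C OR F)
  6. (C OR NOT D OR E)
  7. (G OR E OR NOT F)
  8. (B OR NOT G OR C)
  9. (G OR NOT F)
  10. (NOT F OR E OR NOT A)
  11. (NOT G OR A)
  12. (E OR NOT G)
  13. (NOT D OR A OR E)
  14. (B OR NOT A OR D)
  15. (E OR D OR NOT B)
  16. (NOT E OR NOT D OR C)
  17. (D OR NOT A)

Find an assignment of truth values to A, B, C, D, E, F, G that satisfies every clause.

Branch on A: take A = True.
  then D is forced to True.
The remaining clauses are satisfied by B = False, C = True, E = True, F = False, G = True.
Check each clause:
  1. (G OR NOT D OR C) — C is true.
  2. (B OR A OR NOT E) — A is true.
  3. (A OR NOT E) — A is true.
  4. (NOT F OR NOT C) — NOT F is true.
  5. (C OR F) — C is true.
  6. (E OR NOT D OR C) — C is true.
  7. (E OR NOT F OR G) — NOT F is true.
  8. (B OR NOT G OR C) — C is true.
  9. (NOT F OR G) — NOT F is true.
  10. (NOT A OR E OR NOT F) — NOT F is true.
  11. (NOT G OR A) — A is true.
  12. (E OR NOT G) — E is true.
  13. (A OR E OR NOT D) — A is true.
  14. (NOT A OR B OR D) — D is true.
  15. (D OR NOT B OR E) — D is true.
  16. (NOT D OR C OR NOT E) — C is true.
  17. (NOT A OR D) — D is true.

A = True, B = False, C = True, D = True, E = True, F = False, G = True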